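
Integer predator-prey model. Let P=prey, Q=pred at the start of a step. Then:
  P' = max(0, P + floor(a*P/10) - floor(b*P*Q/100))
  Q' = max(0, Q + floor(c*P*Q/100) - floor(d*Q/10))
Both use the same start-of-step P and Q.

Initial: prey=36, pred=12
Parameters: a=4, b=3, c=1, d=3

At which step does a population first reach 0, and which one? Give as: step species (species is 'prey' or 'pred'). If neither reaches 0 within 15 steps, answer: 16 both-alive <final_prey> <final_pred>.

Step 1: prey: 36+14-12=38; pred: 12+4-3=13
Step 2: prey: 38+15-14=39; pred: 13+4-3=14
Step 3: prey: 39+15-16=38; pred: 14+5-4=15
Step 4: prey: 38+15-17=36; pred: 15+5-4=16
Step 5: prey: 36+14-17=33; pred: 16+5-4=17
Step 6: prey: 33+13-16=30; pred: 17+5-5=17
Step 7: prey: 30+12-15=27; pred: 17+5-5=17
Step 8: prey: 27+10-13=24; pred: 17+4-5=16
Step 9: prey: 24+9-11=22; pred: 16+3-4=15
Step 10: prey: 22+8-9=21; pred: 15+3-4=14
Step 11: prey: 21+8-8=21; pred: 14+2-4=12
Step 12: prey: 21+8-7=22; pred: 12+2-3=11
Step 13: prey: 22+8-7=23; pred: 11+2-3=10
Step 14: prey: 23+9-6=26; pred: 10+2-3=9
Step 15: prey: 26+10-7=29; pred: 9+2-2=9
No extinction within 15 steps

Answer: 16 both-alive 29 9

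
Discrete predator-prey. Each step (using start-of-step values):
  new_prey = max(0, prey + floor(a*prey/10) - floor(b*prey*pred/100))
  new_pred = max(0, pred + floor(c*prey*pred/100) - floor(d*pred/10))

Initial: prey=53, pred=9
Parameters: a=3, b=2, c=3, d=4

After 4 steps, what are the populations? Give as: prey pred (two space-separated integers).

Answer: 0 120

Derivation:
Step 1: prey: 53+15-9=59; pred: 9+14-3=20
Step 2: prey: 59+17-23=53; pred: 20+35-8=47
Step 3: prey: 53+15-49=19; pred: 47+74-18=103
Step 4: prey: 19+5-39=0; pred: 103+58-41=120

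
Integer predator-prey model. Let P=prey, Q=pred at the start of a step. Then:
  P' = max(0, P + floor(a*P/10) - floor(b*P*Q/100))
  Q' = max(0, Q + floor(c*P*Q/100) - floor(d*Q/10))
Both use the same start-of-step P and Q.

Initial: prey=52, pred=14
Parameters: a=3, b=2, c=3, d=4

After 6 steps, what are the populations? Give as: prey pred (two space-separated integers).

Answer: 0 25

Derivation:
Step 1: prey: 52+15-14=53; pred: 14+21-5=30
Step 2: prey: 53+15-31=37; pred: 30+47-12=65
Step 3: prey: 37+11-48=0; pred: 65+72-26=111
Step 4: prey: 0+0-0=0; pred: 111+0-44=67
Step 5: prey: 0+0-0=0; pred: 67+0-26=41
Step 6: prey: 0+0-0=0; pred: 41+0-16=25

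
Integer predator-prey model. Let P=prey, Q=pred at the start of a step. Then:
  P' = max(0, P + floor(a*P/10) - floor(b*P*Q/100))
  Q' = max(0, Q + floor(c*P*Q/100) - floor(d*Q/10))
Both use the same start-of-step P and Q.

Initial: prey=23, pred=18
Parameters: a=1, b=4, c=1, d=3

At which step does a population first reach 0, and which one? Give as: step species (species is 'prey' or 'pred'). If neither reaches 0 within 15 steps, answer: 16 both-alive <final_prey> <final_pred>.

Answer: 16 both-alive 2 3

Derivation:
Step 1: prey: 23+2-16=9; pred: 18+4-5=17
Step 2: prey: 9+0-6=3; pred: 17+1-5=13
Step 3: prey: 3+0-1=2; pred: 13+0-3=10
Step 4: prey: 2+0-0=2; pred: 10+0-3=7
Step 5: prey: 2+0-0=2; pred: 7+0-2=5
Step 6: prey: 2+0-0=2; pred: 5+0-1=4
Step 7: prey: 2+0-0=2; pred: 4+0-1=3
Step 8: prey: 2+0-0=2; pred: 3+0-0=3
Steps 9-15: state stable at prey=2, pred=3 (no change)
No extinction within 15 steps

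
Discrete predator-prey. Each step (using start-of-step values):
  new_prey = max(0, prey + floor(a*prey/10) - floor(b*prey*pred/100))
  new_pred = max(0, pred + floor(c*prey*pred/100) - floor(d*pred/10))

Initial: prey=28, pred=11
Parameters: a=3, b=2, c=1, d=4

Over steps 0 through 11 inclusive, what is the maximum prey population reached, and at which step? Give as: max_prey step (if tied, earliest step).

Step 1: prey: 28+8-6=30; pred: 11+3-4=10
Step 2: prey: 30+9-6=33; pred: 10+3-4=9
Step 3: prey: 33+9-5=37; pred: 9+2-3=8
Step 4: prey: 37+11-5=43; pred: 8+2-3=7
Step 5: prey: 43+12-6=49; pred: 7+3-2=8
Step 6: prey: 49+14-7=56; pred: 8+3-3=8
Step 7: prey: 56+16-8=64; pred: 8+4-3=9
Step 8: prey: 64+19-11=72; pred: 9+5-3=11
Step 9: prey: 72+21-15=78; pred: 11+7-4=14
Step 10: prey: 78+23-21=80; pred: 14+10-5=19
Step 11: prey: 80+24-30=74; pred: 19+15-7=27
Max prey = 80 at step 10

Answer: 80 10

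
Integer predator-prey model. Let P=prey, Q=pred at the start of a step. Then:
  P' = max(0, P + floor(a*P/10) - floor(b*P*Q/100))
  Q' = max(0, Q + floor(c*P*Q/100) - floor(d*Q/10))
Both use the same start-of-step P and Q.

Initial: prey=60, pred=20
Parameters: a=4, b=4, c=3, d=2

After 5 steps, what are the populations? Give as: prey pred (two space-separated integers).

Answer: 0 52

Derivation:
Step 1: prey: 60+24-48=36; pred: 20+36-4=52
Step 2: prey: 36+14-74=0; pred: 52+56-10=98
Step 3: prey: 0+0-0=0; pred: 98+0-19=79
Step 4: prey: 0+0-0=0; pred: 79+0-15=64
Step 5: prey: 0+0-0=0; pred: 64+0-12=52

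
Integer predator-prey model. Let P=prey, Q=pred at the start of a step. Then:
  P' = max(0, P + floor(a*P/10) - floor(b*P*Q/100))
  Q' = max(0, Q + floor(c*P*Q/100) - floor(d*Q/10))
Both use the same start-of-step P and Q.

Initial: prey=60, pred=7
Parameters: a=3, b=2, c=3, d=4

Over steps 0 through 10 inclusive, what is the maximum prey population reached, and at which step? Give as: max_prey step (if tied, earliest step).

Answer: 70 1

Derivation:
Step 1: prey: 60+18-8=70; pred: 7+12-2=17
Step 2: prey: 70+21-23=68; pred: 17+35-6=46
Step 3: prey: 68+20-62=26; pred: 46+93-18=121
Step 4: prey: 26+7-62=0; pred: 121+94-48=167
Step 5: prey: 0+0-0=0; pred: 167+0-66=101
Step 6: prey: 0+0-0=0; pred: 101+0-40=61
Step 7: prey: 0+0-0=0; pred: 61+0-24=37
Step 8: prey: 0+0-0=0; pred: 37+0-14=23
Step 9: prey: 0+0-0=0; pred: 23+0-9=14
Step 10: prey: 0+0-0=0; pred: 14+0-5=9
Max prey = 70 at step 1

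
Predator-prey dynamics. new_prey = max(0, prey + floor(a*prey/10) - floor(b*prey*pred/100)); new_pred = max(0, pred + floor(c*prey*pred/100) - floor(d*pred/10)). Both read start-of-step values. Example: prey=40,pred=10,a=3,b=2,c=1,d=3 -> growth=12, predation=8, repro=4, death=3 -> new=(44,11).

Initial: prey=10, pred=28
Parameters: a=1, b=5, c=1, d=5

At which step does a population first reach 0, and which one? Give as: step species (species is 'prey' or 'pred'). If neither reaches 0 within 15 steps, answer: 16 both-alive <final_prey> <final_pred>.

Answer: 1 prey

Derivation:
Step 1: prey: 10+1-14=0; pred: 28+2-14=16
First extinction: prey at step 1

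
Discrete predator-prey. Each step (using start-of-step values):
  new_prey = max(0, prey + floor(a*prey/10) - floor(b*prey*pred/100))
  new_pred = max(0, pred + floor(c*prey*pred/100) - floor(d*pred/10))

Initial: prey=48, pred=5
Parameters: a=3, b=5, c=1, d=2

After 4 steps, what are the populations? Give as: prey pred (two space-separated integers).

Answer: 34 13

Derivation:
Step 1: prey: 48+14-12=50; pred: 5+2-1=6
Step 2: prey: 50+15-15=50; pred: 6+3-1=8
Step 3: prey: 50+15-20=45; pred: 8+4-1=11
Step 4: prey: 45+13-24=34; pred: 11+4-2=13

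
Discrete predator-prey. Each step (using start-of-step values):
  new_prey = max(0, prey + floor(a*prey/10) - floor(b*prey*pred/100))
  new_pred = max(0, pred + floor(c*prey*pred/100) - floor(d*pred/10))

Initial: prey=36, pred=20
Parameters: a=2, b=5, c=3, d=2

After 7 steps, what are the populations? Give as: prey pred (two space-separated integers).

Answer: 0 13

Derivation:
Step 1: prey: 36+7-36=7; pred: 20+21-4=37
Step 2: prey: 7+1-12=0; pred: 37+7-7=37
Step 3: prey: 0+0-0=0; pred: 37+0-7=30
Step 4: prey: 0+0-0=0; pred: 30+0-6=24
Step 5: prey: 0+0-0=0; pred: 24+0-4=20
Step 6: prey: 0+0-0=0; pred: 20+0-4=16
Step 7: prey: 0+0-0=0; pred: 16+0-3=13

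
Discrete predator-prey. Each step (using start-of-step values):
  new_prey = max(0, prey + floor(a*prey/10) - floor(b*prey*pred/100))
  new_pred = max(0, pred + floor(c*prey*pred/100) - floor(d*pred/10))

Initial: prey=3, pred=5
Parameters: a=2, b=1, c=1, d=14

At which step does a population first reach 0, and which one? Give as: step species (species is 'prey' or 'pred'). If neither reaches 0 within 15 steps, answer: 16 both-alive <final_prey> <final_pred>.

Step 1: prey: 3+0-0=3; pred: 5+0-7=0
First extinction: pred at step 1

Answer: 1 pred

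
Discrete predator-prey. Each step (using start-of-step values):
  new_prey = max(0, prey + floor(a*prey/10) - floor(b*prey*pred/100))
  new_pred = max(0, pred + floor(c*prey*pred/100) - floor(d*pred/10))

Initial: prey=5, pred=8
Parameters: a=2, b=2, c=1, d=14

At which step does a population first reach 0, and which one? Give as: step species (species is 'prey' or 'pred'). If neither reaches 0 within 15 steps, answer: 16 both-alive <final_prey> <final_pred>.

Step 1: prey: 5+1-0=6; pred: 8+0-11=0
First extinction: pred at step 1

Answer: 1 pred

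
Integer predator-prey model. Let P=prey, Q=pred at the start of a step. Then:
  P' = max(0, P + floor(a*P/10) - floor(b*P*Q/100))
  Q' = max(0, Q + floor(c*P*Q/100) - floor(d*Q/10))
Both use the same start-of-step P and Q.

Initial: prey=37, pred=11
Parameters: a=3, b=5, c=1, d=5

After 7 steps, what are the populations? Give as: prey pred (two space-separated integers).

Step 1: prey: 37+11-20=28; pred: 11+4-5=10
Step 2: prey: 28+8-14=22; pred: 10+2-5=7
Step 3: prey: 22+6-7=21; pred: 7+1-3=5
Step 4: prey: 21+6-5=22; pred: 5+1-2=4
Step 5: prey: 22+6-4=24; pred: 4+0-2=2
Step 6: prey: 24+7-2=29; pred: 2+0-1=1
Step 7: prey: 29+8-1=36; pred: 1+0-0=1

Answer: 36 1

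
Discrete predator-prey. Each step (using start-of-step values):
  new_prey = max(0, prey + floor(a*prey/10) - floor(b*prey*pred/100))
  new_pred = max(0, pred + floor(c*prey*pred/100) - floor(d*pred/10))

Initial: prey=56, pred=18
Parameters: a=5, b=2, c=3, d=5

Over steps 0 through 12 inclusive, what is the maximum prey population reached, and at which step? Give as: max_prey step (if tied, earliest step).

Answer: 64 1

Derivation:
Step 1: prey: 56+28-20=64; pred: 18+30-9=39
Step 2: prey: 64+32-49=47; pred: 39+74-19=94
Step 3: prey: 47+23-88=0; pred: 94+132-47=179
Step 4: prey: 0+0-0=0; pred: 179+0-89=90
Step 5: prey: 0+0-0=0; pred: 90+0-45=45
Step 6: prey: 0+0-0=0; pred: 45+0-22=23
Step 7: prey: 0+0-0=0; pred: 23+0-11=12
Step 8: prey: 0+0-0=0; pred: 12+0-6=6
Step 9: prey: 0+0-0=0; pred: 6+0-3=3
Step 10: prey: 0+0-0=0; pred: 3+0-1=2
Step 11: prey: 0+0-0=0; pred: 2+0-1=1
Step 12: prey: 0+0-0=0; pred: 1+0-0=1
Max prey = 64 at step 1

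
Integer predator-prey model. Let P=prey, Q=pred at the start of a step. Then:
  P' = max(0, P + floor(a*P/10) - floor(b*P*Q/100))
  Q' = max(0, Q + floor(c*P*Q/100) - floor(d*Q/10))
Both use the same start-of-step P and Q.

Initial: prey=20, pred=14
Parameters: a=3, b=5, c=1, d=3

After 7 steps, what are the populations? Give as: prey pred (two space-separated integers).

Answer: 6 3

Derivation:
Step 1: prey: 20+6-14=12; pred: 14+2-4=12
Step 2: prey: 12+3-7=8; pred: 12+1-3=10
Step 3: prey: 8+2-4=6; pred: 10+0-3=7
Step 4: prey: 6+1-2=5; pred: 7+0-2=5
Step 5: prey: 5+1-1=5; pred: 5+0-1=4
Step 6: prey: 5+1-1=5; pred: 4+0-1=3
Step 7: prey: 5+1-0=6; pred: 3+0-0=3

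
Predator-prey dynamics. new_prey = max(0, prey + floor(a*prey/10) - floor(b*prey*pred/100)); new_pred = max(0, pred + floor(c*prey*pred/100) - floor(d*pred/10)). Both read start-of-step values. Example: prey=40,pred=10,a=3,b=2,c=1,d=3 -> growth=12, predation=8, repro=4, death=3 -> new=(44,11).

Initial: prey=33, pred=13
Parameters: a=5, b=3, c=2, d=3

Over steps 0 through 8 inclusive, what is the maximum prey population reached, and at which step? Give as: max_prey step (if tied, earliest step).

Step 1: prey: 33+16-12=37; pred: 13+8-3=18
Step 2: prey: 37+18-19=36; pred: 18+13-5=26
Step 3: prey: 36+18-28=26; pred: 26+18-7=37
Step 4: prey: 26+13-28=11; pred: 37+19-11=45
Step 5: prey: 11+5-14=2; pred: 45+9-13=41
Step 6: prey: 2+1-2=1; pred: 41+1-12=30
Step 7: prey: 1+0-0=1; pred: 30+0-9=21
Step 8: prey: 1+0-0=1; pred: 21+0-6=15
Max prey = 37 at step 1

Answer: 37 1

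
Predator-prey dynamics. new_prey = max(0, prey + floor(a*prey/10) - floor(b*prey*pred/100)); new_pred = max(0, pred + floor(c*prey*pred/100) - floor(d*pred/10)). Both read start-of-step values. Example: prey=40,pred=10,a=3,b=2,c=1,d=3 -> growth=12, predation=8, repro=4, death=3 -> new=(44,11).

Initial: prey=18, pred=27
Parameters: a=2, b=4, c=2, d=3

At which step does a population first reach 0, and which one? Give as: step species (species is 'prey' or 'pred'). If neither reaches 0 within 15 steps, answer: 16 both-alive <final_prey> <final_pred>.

Answer: 2 prey

Derivation:
Step 1: prey: 18+3-19=2; pred: 27+9-8=28
Step 2: prey: 2+0-2=0; pred: 28+1-8=21
First extinction: prey at step 2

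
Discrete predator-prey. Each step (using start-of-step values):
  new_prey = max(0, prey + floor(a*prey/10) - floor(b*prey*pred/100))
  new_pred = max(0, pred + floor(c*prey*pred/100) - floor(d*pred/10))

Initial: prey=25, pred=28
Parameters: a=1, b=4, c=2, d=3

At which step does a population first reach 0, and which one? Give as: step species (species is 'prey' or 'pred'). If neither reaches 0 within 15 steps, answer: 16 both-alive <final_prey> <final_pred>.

Answer: 1 prey

Derivation:
Step 1: prey: 25+2-28=0; pred: 28+14-8=34
First extinction: prey at step 1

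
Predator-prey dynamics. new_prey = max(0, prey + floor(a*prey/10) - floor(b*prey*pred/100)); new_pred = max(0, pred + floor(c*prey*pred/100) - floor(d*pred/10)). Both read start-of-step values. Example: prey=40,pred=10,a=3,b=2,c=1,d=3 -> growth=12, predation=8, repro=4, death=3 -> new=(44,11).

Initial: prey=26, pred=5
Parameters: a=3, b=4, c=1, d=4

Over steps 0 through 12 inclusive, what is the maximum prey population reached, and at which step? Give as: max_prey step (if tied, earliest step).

Step 1: prey: 26+7-5=28; pred: 5+1-2=4
Step 2: prey: 28+8-4=32; pred: 4+1-1=4
Step 3: prey: 32+9-5=36; pred: 4+1-1=4
Step 4: prey: 36+10-5=41; pred: 4+1-1=4
Step 5: prey: 41+12-6=47; pred: 4+1-1=4
Step 6: prey: 47+14-7=54; pred: 4+1-1=4
Step 7: prey: 54+16-8=62; pred: 4+2-1=5
Step 8: prey: 62+18-12=68; pred: 5+3-2=6
Step 9: prey: 68+20-16=72; pred: 6+4-2=8
Step 10: prey: 72+21-23=70; pred: 8+5-3=10
Step 11: prey: 70+21-28=63; pred: 10+7-4=13
Step 12: prey: 63+18-32=49; pred: 13+8-5=16
Max prey = 72 at step 9

Answer: 72 9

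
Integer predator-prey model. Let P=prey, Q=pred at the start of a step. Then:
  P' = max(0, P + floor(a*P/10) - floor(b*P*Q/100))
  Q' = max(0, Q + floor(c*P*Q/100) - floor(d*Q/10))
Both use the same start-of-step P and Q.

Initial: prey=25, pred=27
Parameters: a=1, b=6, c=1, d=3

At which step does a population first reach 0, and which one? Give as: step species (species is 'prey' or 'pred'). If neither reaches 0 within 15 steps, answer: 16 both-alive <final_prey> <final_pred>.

Step 1: prey: 25+2-40=0; pred: 27+6-8=25
First extinction: prey at step 1

Answer: 1 prey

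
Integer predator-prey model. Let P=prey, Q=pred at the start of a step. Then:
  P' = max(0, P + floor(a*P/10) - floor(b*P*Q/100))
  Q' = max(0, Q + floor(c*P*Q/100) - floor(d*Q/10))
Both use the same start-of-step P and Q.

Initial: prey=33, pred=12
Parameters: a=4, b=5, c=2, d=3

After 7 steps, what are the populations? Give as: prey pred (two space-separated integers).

Step 1: prey: 33+13-19=27; pred: 12+7-3=16
Step 2: prey: 27+10-21=16; pred: 16+8-4=20
Step 3: prey: 16+6-16=6; pred: 20+6-6=20
Step 4: prey: 6+2-6=2; pred: 20+2-6=16
Step 5: prey: 2+0-1=1; pred: 16+0-4=12
Step 6: prey: 1+0-0=1; pred: 12+0-3=9
Step 7: prey: 1+0-0=1; pred: 9+0-2=7

Answer: 1 7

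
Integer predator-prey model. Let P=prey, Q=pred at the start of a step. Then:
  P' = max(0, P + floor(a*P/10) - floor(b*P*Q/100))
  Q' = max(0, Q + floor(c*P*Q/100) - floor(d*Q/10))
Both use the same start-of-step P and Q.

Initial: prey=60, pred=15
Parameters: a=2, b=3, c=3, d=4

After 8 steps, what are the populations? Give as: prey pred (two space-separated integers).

Step 1: prey: 60+12-27=45; pred: 15+27-6=36
Step 2: prey: 45+9-48=6; pred: 36+48-14=70
Step 3: prey: 6+1-12=0; pred: 70+12-28=54
Step 4: prey: 0+0-0=0; pred: 54+0-21=33
Step 5: prey: 0+0-0=0; pred: 33+0-13=20
Step 6: prey: 0+0-0=0; pred: 20+0-8=12
Step 7: prey: 0+0-0=0; pred: 12+0-4=8
Step 8: prey: 0+0-0=0; pred: 8+0-3=5

Answer: 0 5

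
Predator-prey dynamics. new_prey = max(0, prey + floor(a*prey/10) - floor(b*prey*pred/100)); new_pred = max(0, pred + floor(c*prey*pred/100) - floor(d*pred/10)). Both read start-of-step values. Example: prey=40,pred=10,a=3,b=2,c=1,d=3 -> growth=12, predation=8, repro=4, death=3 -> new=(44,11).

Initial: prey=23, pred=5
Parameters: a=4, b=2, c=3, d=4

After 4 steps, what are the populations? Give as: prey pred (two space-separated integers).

Answer: 50 32

Derivation:
Step 1: prey: 23+9-2=30; pred: 5+3-2=6
Step 2: prey: 30+12-3=39; pred: 6+5-2=9
Step 3: prey: 39+15-7=47; pred: 9+10-3=16
Step 4: prey: 47+18-15=50; pred: 16+22-6=32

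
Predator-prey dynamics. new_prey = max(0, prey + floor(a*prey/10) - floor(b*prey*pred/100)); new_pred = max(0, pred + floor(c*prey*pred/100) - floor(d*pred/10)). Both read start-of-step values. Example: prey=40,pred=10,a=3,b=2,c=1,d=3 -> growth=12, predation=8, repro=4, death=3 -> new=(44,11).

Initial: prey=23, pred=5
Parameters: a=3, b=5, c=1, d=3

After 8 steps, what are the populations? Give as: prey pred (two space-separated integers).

Step 1: prey: 23+6-5=24; pred: 5+1-1=5
Step 2: prey: 24+7-6=25; pred: 5+1-1=5
Step 3: prey: 25+7-6=26; pred: 5+1-1=5
Step 4: prey: 26+7-6=27; pred: 5+1-1=5
Step 5: prey: 27+8-6=29; pred: 5+1-1=5
Step 6: prey: 29+8-7=30; pred: 5+1-1=5
Step 7: prey: 30+9-7=32; pred: 5+1-1=5
Step 8: prey: 32+9-8=33; pred: 5+1-1=5

Answer: 33 5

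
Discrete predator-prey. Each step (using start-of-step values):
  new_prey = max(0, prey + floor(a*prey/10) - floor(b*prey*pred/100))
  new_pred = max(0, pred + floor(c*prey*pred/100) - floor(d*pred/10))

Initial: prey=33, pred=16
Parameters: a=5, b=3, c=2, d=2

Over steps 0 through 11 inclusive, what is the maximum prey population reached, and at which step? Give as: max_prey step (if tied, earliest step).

Answer: 34 1

Derivation:
Step 1: prey: 33+16-15=34; pred: 16+10-3=23
Step 2: prey: 34+17-23=28; pred: 23+15-4=34
Step 3: prey: 28+14-28=14; pred: 34+19-6=47
Step 4: prey: 14+7-19=2; pred: 47+13-9=51
Step 5: prey: 2+1-3=0; pred: 51+2-10=43
Step 6: prey: 0+0-0=0; pred: 43+0-8=35
Step 7: prey: 0+0-0=0; pred: 35+0-7=28
Step 8: prey: 0+0-0=0; pred: 28+0-5=23
Step 9: prey: 0+0-0=0; pred: 23+0-4=19
Step 10: prey: 0+0-0=0; pred: 19+0-3=16
Step 11: prey: 0+0-0=0; pred: 16+0-3=13
Max prey = 34 at step 1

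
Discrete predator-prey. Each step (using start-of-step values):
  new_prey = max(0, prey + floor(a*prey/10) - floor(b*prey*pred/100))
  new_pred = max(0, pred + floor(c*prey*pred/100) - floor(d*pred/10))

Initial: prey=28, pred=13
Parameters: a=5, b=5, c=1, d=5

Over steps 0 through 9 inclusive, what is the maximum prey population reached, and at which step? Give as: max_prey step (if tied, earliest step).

Step 1: prey: 28+14-18=24; pred: 13+3-6=10
Step 2: prey: 24+12-12=24; pred: 10+2-5=7
Step 3: prey: 24+12-8=28; pred: 7+1-3=5
Step 4: prey: 28+14-7=35; pred: 5+1-2=4
Step 5: prey: 35+17-7=45; pred: 4+1-2=3
Step 6: prey: 45+22-6=61; pred: 3+1-1=3
Step 7: prey: 61+30-9=82; pred: 3+1-1=3
Step 8: prey: 82+41-12=111; pred: 3+2-1=4
Step 9: prey: 111+55-22=144; pred: 4+4-2=6
Max prey = 144 at step 9

Answer: 144 9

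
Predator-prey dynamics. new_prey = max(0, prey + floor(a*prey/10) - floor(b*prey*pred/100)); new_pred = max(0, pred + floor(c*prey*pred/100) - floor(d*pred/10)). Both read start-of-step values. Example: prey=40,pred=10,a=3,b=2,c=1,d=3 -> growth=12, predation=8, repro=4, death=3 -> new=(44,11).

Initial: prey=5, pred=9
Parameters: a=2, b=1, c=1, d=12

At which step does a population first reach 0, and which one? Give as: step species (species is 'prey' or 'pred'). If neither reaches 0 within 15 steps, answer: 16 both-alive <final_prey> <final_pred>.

Answer: 1 pred

Derivation:
Step 1: prey: 5+1-0=6; pred: 9+0-10=0
First extinction: pred at step 1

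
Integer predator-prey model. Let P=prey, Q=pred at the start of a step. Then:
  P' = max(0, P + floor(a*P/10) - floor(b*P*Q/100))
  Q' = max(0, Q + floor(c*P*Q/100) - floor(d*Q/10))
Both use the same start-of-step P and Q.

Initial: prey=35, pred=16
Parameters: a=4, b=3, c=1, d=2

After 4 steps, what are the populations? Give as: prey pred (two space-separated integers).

Answer: 18 21

Derivation:
Step 1: prey: 35+14-16=33; pred: 16+5-3=18
Step 2: prey: 33+13-17=29; pred: 18+5-3=20
Step 3: prey: 29+11-17=23; pred: 20+5-4=21
Step 4: prey: 23+9-14=18; pred: 21+4-4=21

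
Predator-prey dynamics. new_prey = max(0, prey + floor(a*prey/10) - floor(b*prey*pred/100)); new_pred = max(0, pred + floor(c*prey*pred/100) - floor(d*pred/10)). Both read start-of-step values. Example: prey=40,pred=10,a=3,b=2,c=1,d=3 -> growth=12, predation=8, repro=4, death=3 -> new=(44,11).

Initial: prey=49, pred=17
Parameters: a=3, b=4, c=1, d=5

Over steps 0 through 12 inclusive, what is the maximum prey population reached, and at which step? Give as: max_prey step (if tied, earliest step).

Step 1: prey: 49+14-33=30; pred: 17+8-8=17
Step 2: prey: 30+9-20=19; pred: 17+5-8=14
Step 3: prey: 19+5-10=14; pred: 14+2-7=9
Step 4: prey: 14+4-5=13; pred: 9+1-4=6
Step 5: prey: 13+3-3=13; pred: 6+0-3=3
Step 6: prey: 13+3-1=15; pred: 3+0-1=2
Step 7: prey: 15+4-1=18; pred: 2+0-1=1
Step 8: prey: 18+5-0=23; pred: 1+0-0=1
Step 9: prey: 23+6-0=29; pred: 1+0-0=1
Step 10: prey: 29+8-1=36; pred: 1+0-0=1
Step 11: prey: 36+10-1=45; pred: 1+0-0=1
Step 12: prey: 45+13-1=57; pred: 1+0-0=1
Max prey = 57 at step 12

Answer: 57 12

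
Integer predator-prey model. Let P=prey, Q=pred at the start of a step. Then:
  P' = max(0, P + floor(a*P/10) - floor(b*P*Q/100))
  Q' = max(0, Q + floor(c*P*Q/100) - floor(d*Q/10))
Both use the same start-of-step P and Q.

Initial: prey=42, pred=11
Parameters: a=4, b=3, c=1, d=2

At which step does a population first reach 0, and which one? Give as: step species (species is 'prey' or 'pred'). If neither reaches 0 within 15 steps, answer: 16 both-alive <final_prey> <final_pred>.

Answer: 16 both-alive 5 7

Derivation:
Step 1: prey: 42+16-13=45; pred: 11+4-2=13
Step 2: prey: 45+18-17=46; pred: 13+5-2=16
Step 3: prey: 46+18-22=42; pred: 16+7-3=20
Step 4: prey: 42+16-25=33; pred: 20+8-4=24
Step 5: prey: 33+13-23=23; pred: 24+7-4=27
Step 6: prey: 23+9-18=14; pred: 27+6-5=28
Step 7: prey: 14+5-11=8; pred: 28+3-5=26
Step 8: prey: 8+3-6=5; pred: 26+2-5=23
Step 9: prey: 5+2-3=4; pred: 23+1-4=20
Step 10: prey: 4+1-2=3; pred: 20+0-4=16
Step 11: prey: 3+1-1=3; pred: 16+0-3=13
Step 12: prey: 3+1-1=3; pred: 13+0-2=11
Step 13: prey: 3+1-0=4; pred: 11+0-2=9
Step 14: prey: 4+1-1=4; pred: 9+0-1=8
Step 15: prey: 4+1-0=5; pred: 8+0-1=7
No extinction within 15 steps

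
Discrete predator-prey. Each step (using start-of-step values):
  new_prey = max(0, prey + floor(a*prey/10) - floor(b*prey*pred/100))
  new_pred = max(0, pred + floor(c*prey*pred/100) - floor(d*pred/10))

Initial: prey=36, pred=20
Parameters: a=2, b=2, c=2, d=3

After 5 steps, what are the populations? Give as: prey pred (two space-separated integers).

Step 1: prey: 36+7-14=29; pred: 20+14-6=28
Step 2: prey: 29+5-16=18; pred: 28+16-8=36
Step 3: prey: 18+3-12=9; pred: 36+12-10=38
Step 4: prey: 9+1-6=4; pred: 38+6-11=33
Step 5: prey: 4+0-2=2; pred: 33+2-9=26

Answer: 2 26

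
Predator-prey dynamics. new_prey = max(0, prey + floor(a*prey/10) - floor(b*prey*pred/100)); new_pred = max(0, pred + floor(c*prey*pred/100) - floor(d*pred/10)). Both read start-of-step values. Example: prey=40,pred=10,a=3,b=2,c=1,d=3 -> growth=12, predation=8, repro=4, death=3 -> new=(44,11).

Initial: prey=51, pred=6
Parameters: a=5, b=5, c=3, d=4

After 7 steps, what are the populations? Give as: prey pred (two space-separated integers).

Answer: 0 9

Derivation:
Step 1: prey: 51+25-15=61; pred: 6+9-2=13
Step 2: prey: 61+30-39=52; pred: 13+23-5=31
Step 3: prey: 52+26-80=0; pred: 31+48-12=67
Step 4: prey: 0+0-0=0; pred: 67+0-26=41
Step 5: prey: 0+0-0=0; pred: 41+0-16=25
Step 6: prey: 0+0-0=0; pred: 25+0-10=15
Step 7: prey: 0+0-0=0; pred: 15+0-6=9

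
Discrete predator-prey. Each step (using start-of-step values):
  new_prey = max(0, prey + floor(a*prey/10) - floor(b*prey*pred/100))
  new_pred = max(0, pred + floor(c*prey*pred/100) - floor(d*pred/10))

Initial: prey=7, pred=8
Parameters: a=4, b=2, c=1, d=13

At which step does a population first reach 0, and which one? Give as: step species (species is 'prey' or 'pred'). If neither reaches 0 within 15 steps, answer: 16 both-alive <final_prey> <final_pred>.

Step 1: prey: 7+2-1=8; pred: 8+0-10=0
First extinction: pred at step 1

Answer: 1 pred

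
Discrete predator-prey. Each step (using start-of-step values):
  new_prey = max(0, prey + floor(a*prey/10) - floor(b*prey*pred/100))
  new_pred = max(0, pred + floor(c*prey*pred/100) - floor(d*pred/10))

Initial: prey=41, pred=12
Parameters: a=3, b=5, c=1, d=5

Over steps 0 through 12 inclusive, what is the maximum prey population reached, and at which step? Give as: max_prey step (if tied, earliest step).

Answer: 110 12

Derivation:
Step 1: prey: 41+12-24=29; pred: 12+4-6=10
Step 2: prey: 29+8-14=23; pred: 10+2-5=7
Step 3: prey: 23+6-8=21; pred: 7+1-3=5
Step 4: prey: 21+6-5=22; pred: 5+1-2=4
Step 5: prey: 22+6-4=24; pred: 4+0-2=2
Step 6: prey: 24+7-2=29; pred: 2+0-1=1
Step 7: prey: 29+8-1=36; pred: 1+0-0=1
Step 8: prey: 36+10-1=45; pred: 1+0-0=1
Step 9: prey: 45+13-2=56; pred: 1+0-0=1
Step 10: prey: 56+16-2=70; pred: 1+0-0=1
Step 11: prey: 70+21-3=88; pred: 1+0-0=1
Step 12: prey: 88+26-4=110; pred: 1+0-0=1
Max prey = 110 at step 12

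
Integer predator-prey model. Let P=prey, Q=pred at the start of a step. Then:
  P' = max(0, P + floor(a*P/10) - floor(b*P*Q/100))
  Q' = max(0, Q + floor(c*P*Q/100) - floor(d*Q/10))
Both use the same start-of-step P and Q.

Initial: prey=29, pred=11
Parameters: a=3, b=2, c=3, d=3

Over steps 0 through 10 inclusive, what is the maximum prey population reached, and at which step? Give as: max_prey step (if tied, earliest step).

Answer: 31 1

Derivation:
Step 1: prey: 29+8-6=31; pred: 11+9-3=17
Step 2: prey: 31+9-10=30; pred: 17+15-5=27
Step 3: prey: 30+9-16=23; pred: 27+24-8=43
Step 4: prey: 23+6-19=10; pred: 43+29-12=60
Step 5: prey: 10+3-12=1; pred: 60+18-18=60
Step 6: prey: 1+0-1=0; pred: 60+1-18=43
Step 7: prey: 0+0-0=0; pred: 43+0-12=31
Step 8: prey: 0+0-0=0; pred: 31+0-9=22
Step 9: prey: 0+0-0=0; pred: 22+0-6=16
Step 10: prey: 0+0-0=0; pred: 16+0-4=12
Max prey = 31 at step 1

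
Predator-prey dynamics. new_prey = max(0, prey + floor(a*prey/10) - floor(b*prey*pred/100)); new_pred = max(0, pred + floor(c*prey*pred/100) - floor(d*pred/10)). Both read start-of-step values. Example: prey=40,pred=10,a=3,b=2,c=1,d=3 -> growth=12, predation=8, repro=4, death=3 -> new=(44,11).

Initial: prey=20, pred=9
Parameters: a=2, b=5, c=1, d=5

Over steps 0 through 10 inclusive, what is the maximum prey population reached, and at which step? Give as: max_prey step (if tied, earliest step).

Step 1: prey: 20+4-9=15; pred: 9+1-4=6
Step 2: prey: 15+3-4=14; pred: 6+0-3=3
Step 3: prey: 14+2-2=14; pred: 3+0-1=2
Step 4: prey: 14+2-1=15; pred: 2+0-1=1
Step 5: prey: 15+3-0=18; pred: 1+0-0=1
Step 6: prey: 18+3-0=21; pred: 1+0-0=1
Step 7: prey: 21+4-1=24; pred: 1+0-0=1
Step 8: prey: 24+4-1=27; pred: 1+0-0=1
Step 9: prey: 27+5-1=31; pred: 1+0-0=1
Step 10: prey: 31+6-1=36; pred: 1+0-0=1
Max prey = 36 at step 10

Answer: 36 10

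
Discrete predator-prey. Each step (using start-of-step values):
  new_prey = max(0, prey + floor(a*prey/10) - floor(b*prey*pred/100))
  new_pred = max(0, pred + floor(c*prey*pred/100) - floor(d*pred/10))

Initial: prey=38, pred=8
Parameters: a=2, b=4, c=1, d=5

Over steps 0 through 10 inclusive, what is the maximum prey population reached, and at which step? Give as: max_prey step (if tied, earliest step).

Step 1: prey: 38+7-12=33; pred: 8+3-4=7
Step 2: prey: 33+6-9=30; pred: 7+2-3=6
Step 3: prey: 30+6-7=29; pred: 6+1-3=4
Step 4: prey: 29+5-4=30; pred: 4+1-2=3
Step 5: prey: 30+6-3=33; pred: 3+0-1=2
Step 6: prey: 33+6-2=37; pred: 2+0-1=1
Step 7: prey: 37+7-1=43; pred: 1+0-0=1
Step 8: prey: 43+8-1=50; pred: 1+0-0=1
Step 9: prey: 50+10-2=58; pred: 1+0-0=1
Step 10: prey: 58+11-2=67; pred: 1+0-0=1
Max prey = 67 at step 10

Answer: 67 10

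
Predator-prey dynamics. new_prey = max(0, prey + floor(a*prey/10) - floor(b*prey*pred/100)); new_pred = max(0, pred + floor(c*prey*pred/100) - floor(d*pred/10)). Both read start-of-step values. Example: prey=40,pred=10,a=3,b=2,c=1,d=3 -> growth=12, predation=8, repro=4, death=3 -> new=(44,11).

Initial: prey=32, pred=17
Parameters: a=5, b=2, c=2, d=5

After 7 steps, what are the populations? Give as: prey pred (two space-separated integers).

Answer: 5 37

Derivation:
Step 1: prey: 32+16-10=38; pred: 17+10-8=19
Step 2: prey: 38+19-14=43; pred: 19+14-9=24
Step 3: prey: 43+21-20=44; pred: 24+20-12=32
Step 4: prey: 44+22-28=38; pred: 32+28-16=44
Step 5: prey: 38+19-33=24; pred: 44+33-22=55
Step 6: prey: 24+12-26=10; pred: 55+26-27=54
Step 7: prey: 10+5-10=5; pred: 54+10-27=37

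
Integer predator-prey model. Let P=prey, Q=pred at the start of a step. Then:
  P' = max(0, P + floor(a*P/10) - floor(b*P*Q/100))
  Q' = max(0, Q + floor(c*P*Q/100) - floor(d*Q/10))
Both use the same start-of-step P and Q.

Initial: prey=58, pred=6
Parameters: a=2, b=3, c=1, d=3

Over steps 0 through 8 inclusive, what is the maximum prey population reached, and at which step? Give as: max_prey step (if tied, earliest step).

Step 1: prey: 58+11-10=59; pred: 6+3-1=8
Step 2: prey: 59+11-14=56; pred: 8+4-2=10
Step 3: prey: 56+11-16=51; pred: 10+5-3=12
Step 4: prey: 51+10-18=43; pred: 12+6-3=15
Step 5: prey: 43+8-19=32; pred: 15+6-4=17
Step 6: prey: 32+6-16=22; pred: 17+5-5=17
Step 7: prey: 22+4-11=15; pred: 17+3-5=15
Step 8: prey: 15+3-6=12; pred: 15+2-4=13
Max prey = 59 at step 1

Answer: 59 1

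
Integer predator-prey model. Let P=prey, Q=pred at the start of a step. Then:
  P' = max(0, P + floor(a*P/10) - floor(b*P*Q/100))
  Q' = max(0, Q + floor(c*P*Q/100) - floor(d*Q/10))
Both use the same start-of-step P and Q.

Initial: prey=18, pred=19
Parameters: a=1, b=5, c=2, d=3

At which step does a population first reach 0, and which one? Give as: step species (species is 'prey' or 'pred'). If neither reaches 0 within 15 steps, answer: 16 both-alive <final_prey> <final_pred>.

Step 1: prey: 18+1-17=2; pred: 19+6-5=20
Step 2: prey: 2+0-2=0; pred: 20+0-6=14
First extinction: prey at step 2

Answer: 2 prey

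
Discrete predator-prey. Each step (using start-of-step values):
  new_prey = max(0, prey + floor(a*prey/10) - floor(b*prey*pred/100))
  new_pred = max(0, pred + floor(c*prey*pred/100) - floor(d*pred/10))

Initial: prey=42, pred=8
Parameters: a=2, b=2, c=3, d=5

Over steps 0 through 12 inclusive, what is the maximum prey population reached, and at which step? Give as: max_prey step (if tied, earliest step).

Answer: 44 1

Derivation:
Step 1: prey: 42+8-6=44; pred: 8+10-4=14
Step 2: prey: 44+8-12=40; pred: 14+18-7=25
Step 3: prey: 40+8-20=28; pred: 25+30-12=43
Step 4: prey: 28+5-24=9; pred: 43+36-21=58
Step 5: prey: 9+1-10=0; pred: 58+15-29=44
Step 6: prey: 0+0-0=0; pred: 44+0-22=22
Step 7: prey: 0+0-0=0; pred: 22+0-11=11
Step 8: prey: 0+0-0=0; pred: 11+0-5=6
Step 9: prey: 0+0-0=0; pred: 6+0-3=3
Step 10: prey: 0+0-0=0; pred: 3+0-1=2
Step 11: prey: 0+0-0=0; pred: 2+0-1=1
Step 12: prey: 0+0-0=0; pred: 1+0-0=1
Max prey = 44 at step 1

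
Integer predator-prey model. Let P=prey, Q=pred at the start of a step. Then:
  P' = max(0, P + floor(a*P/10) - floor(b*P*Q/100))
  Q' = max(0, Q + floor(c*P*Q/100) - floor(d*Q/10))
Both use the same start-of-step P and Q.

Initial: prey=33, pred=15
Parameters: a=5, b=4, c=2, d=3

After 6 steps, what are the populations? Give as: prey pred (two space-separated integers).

Answer: 2 15

Derivation:
Step 1: prey: 33+16-19=30; pred: 15+9-4=20
Step 2: prey: 30+15-24=21; pred: 20+12-6=26
Step 3: prey: 21+10-21=10; pred: 26+10-7=29
Step 4: prey: 10+5-11=4; pred: 29+5-8=26
Step 5: prey: 4+2-4=2; pred: 26+2-7=21
Step 6: prey: 2+1-1=2; pred: 21+0-6=15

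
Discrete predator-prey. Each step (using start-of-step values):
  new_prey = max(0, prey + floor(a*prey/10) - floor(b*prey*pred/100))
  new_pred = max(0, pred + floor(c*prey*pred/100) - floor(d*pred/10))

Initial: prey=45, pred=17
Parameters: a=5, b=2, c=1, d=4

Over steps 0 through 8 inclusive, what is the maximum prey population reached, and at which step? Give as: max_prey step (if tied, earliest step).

Step 1: prey: 45+22-15=52; pred: 17+7-6=18
Step 2: prey: 52+26-18=60; pred: 18+9-7=20
Step 3: prey: 60+30-24=66; pred: 20+12-8=24
Step 4: prey: 66+33-31=68; pred: 24+15-9=30
Step 5: prey: 68+34-40=62; pred: 30+20-12=38
Step 6: prey: 62+31-47=46; pred: 38+23-15=46
Step 7: prey: 46+23-42=27; pred: 46+21-18=49
Step 8: prey: 27+13-26=14; pred: 49+13-19=43
Max prey = 68 at step 4

Answer: 68 4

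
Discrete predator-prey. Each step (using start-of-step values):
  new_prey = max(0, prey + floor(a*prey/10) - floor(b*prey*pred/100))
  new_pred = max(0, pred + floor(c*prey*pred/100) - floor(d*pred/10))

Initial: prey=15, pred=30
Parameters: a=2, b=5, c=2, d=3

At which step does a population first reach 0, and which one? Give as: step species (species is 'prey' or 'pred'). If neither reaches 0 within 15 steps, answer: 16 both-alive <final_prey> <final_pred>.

Answer: 1 prey

Derivation:
Step 1: prey: 15+3-22=0; pred: 30+9-9=30
First extinction: prey at step 1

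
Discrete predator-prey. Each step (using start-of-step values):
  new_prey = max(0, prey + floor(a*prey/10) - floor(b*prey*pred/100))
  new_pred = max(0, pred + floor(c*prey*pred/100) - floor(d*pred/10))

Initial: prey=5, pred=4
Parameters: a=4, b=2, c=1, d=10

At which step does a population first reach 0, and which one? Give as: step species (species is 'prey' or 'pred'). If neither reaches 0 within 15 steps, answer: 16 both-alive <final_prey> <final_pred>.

Step 1: prey: 5+2-0=7; pred: 4+0-4=0
First extinction: pred at step 1

Answer: 1 pred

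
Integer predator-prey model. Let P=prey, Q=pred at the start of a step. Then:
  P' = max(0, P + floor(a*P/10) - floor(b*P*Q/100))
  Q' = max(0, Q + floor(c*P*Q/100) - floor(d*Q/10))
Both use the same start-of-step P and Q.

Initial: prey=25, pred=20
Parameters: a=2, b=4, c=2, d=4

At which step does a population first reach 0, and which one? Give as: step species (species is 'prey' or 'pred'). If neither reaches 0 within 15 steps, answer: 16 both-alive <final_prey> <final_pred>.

Step 1: prey: 25+5-20=10; pred: 20+10-8=22
Step 2: prey: 10+2-8=4; pred: 22+4-8=18
Step 3: prey: 4+0-2=2; pred: 18+1-7=12
Step 4: prey: 2+0-0=2; pred: 12+0-4=8
Step 5: prey: 2+0-0=2; pred: 8+0-3=5
Step 6: prey: 2+0-0=2; pred: 5+0-2=3
Step 7: prey: 2+0-0=2; pred: 3+0-1=2
Step 8: prey: 2+0-0=2; pred: 2+0-0=2
Steps 9-15: state stable at prey=2, pred=2 (no change)
No extinction within 15 steps

Answer: 16 both-alive 2 2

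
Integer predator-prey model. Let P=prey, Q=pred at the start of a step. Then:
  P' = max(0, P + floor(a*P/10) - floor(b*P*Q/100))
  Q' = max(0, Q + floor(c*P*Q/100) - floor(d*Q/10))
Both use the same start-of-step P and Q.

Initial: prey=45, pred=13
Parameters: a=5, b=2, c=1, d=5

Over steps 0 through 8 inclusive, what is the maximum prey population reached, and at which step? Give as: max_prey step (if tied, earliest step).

Answer: 122 5

Derivation:
Step 1: prey: 45+22-11=56; pred: 13+5-6=12
Step 2: prey: 56+28-13=71; pred: 12+6-6=12
Step 3: prey: 71+35-17=89; pred: 12+8-6=14
Step 4: prey: 89+44-24=109; pred: 14+12-7=19
Step 5: prey: 109+54-41=122; pred: 19+20-9=30
Step 6: prey: 122+61-73=110; pred: 30+36-15=51
Step 7: prey: 110+55-112=53; pred: 51+56-25=82
Step 8: prey: 53+26-86=0; pred: 82+43-41=84
Max prey = 122 at step 5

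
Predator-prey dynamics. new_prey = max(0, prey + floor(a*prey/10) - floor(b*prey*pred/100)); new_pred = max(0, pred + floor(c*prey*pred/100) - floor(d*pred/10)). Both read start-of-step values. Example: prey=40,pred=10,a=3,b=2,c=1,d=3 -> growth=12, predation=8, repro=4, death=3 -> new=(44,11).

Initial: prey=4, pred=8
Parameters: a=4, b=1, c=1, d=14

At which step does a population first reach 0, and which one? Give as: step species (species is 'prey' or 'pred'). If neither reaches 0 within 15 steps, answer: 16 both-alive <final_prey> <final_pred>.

Answer: 1 pred

Derivation:
Step 1: prey: 4+1-0=5; pred: 8+0-11=0
First extinction: pred at step 1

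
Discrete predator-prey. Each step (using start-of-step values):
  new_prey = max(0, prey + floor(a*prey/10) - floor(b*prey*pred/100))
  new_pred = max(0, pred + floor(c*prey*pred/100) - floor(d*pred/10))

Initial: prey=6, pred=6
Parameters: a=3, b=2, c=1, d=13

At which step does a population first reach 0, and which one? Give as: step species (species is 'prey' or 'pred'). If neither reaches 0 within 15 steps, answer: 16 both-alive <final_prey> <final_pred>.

Answer: 1 pred

Derivation:
Step 1: prey: 6+1-0=7; pred: 6+0-7=0
First extinction: pred at step 1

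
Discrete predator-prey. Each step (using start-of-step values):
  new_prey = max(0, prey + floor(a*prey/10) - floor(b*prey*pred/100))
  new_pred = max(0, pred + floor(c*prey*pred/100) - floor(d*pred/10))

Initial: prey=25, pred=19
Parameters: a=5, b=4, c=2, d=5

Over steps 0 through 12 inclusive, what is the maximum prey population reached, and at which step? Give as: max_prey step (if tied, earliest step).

Answer: 66 12

Derivation:
Step 1: prey: 25+12-19=18; pred: 19+9-9=19
Step 2: prey: 18+9-13=14; pred: 19+6-9=16
Step 3: prey: 14+7-8=13; pred: 16+4-8=12
Step 4: prey: 13+6-6=13; pred: 12+3-6=9
Step 5: prey: 13+6-4=15; pred: 9+2-4=7
Step 6: prey: 15+7-4=18; pred: 7+2-3=6
Step 7: prey: 18+9-4=23; pred: 6+2-3=5
Step 8: prey: 23+11-4=30; pred: 5+2-2=5
Step 9: prey: 30+15-6=39; pred: 5+3-2=6
Step 10: prey: 39+19-9=49; pred: 6+4-3=7
Step 11: prey: 49+24-13=60; pred: 7+6-3=10
Step 12: prey: 60+30-24=66; pred: 10+12-5=17
Max prey = 66 at step 12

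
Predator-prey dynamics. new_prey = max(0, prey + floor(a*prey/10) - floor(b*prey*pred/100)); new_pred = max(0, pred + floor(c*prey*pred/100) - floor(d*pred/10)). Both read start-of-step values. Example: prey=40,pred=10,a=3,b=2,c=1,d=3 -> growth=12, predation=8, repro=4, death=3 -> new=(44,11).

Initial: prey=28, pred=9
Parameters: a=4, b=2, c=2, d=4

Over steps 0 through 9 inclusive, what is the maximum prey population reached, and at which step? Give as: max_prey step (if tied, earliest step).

Answer: 45 3

Derivation:
Step 1: prey: 28+11-5=34; pred: 9+5-3=11
Step 2: prey: 34+13-7=40; pred: 11+7-4=14
Step 3: prey: 40+16-11=45; pred: 14+11-5=20
Step 4: prey: 45+18-18=45; pred: 20+18-8=30
Step 5: prey: 45+18-27=36; pred: 30+27-12=45
Step 6: prey: 36+14-32=18; pred: 45+32-18=59
Step 7: prey: 18+7-21=4; pred: 59+21-23=57
Step 8: prey: 4+1-4=1; pred: 57+4-22=39
Step 9: prey: 1+0-0=1; pred: 39+0-15=24
Max prey = 45 at step 3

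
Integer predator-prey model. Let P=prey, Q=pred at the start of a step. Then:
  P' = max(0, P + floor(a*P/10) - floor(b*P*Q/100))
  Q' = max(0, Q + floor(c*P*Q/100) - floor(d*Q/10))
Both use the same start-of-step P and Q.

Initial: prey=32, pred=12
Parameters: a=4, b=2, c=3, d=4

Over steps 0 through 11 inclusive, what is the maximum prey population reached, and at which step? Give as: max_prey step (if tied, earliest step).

Step 1: prey: 32+12-7=37; pred: 12+11-4=19
Step 2: prey: 37+14-14=37; pred: 19+21-7=33
Step 3: prey: 37+14-24=27; pred: 33+36-13=56
Step 4: prey: 27+10-30=7; pred: 56+45-22=79
Step 5: prey: 7+2-11=0; pred: 79+16-31=64
Step 6: prey: 0+0-0=0; pred: 64+0-25=39
Step 7: prey: 0+0-0=0; pred: 39+0-15=24
Step 8: prey: 0+0-0=0; pred: 24+0-9=15
Step 9: prey: 0+0-0=0; pred: 15+0-6=9
Step 10: prey: 0+0-0=0; pred: 9+0-3=6
Step 11: prey: 0+0-0=0; pred: 6+0-2=4
Max prey = 37 at step 1

Answer: 37 1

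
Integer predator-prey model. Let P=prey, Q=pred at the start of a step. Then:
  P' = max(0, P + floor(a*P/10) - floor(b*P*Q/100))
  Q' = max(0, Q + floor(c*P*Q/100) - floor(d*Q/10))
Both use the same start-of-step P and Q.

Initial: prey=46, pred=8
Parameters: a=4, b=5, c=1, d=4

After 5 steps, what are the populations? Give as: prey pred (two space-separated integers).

Step 1: prey: 46+18-18=46; pred: 8+3-3=8
Step 2: prey: 46+18-18=46; pred: 8+3-3=8
Step 3: prey: 46+18-18=46; pred: 8+3-3=8
Step 4: prey: 46+18-18=46; pred: 8+3-3=8
Step 5: prey: 46+18-18=46; pred: 8+3-3=8

Answer: 46 8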